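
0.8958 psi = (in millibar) 61.76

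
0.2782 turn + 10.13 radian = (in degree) 680.6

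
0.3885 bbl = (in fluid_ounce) 2089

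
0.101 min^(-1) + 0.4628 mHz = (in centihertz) 0.2146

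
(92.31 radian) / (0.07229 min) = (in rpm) 203.2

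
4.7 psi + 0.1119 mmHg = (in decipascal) 3.242e+05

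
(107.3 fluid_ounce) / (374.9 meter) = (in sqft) 9.111e-05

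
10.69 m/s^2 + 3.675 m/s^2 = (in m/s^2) 14.36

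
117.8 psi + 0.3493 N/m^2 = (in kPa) 812.2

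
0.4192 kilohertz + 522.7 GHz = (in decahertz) 5.227e+10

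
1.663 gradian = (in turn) 0.004158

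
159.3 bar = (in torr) 1.195e+05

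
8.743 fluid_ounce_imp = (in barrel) 0.001562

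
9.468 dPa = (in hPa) 0.009468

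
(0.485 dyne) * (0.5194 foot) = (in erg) 7.678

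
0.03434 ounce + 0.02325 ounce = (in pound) 0.003599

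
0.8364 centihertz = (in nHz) 8.364e+06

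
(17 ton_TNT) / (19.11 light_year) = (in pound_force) 8.844e-08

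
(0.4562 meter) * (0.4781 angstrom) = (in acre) 5.39e-15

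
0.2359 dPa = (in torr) 0.0001769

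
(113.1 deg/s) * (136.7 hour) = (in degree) 5.566e+07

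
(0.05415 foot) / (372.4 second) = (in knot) 8.615e-05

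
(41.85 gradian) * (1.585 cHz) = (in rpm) 0.0995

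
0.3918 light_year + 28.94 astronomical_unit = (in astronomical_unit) 2.481e+04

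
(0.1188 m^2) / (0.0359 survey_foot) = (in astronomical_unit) 7.257e-11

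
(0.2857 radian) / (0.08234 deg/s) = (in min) 3.313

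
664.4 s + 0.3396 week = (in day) 2.385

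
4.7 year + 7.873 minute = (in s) 1.482e+08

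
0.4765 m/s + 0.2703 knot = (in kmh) 2.216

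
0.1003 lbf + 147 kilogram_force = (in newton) 1442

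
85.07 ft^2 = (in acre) 0.001953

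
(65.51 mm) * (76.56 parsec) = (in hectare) 1.548e+13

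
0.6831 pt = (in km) 2.41e-07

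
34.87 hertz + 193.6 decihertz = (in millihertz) 5.423e+04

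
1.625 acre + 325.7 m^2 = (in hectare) 0.6902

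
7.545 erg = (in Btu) 7.151e-10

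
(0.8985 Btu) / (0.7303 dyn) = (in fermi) 1.298e+23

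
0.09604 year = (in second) 3.029e+06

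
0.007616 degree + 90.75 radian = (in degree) 5200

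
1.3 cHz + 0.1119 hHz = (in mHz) 1.12e+04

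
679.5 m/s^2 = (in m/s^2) 679.5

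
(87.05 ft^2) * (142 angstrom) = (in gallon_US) 3.034e-05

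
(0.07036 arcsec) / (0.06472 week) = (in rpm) 8.322e-11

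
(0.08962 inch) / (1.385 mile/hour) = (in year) 1.166e-10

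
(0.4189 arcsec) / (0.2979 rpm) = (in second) 6.51e-05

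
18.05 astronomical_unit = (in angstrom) 2.7e+22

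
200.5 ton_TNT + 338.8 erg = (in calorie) 2.005e+11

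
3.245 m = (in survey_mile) 0.002016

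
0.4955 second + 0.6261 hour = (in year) 7.149e-05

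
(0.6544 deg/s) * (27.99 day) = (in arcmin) 9.495e+07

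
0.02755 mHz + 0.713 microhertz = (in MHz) 2.826e-11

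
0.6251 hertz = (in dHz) 6.251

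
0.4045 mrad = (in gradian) 0.02575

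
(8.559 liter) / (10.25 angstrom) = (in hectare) 835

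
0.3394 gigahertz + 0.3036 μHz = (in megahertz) 339.4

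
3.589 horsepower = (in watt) 2676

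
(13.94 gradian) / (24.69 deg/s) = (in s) 0.5081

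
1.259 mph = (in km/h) 2.026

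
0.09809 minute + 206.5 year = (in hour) 1.809e+06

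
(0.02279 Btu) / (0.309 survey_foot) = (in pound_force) 57.39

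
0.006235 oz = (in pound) 0.0003897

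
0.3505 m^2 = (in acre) 8.661e-05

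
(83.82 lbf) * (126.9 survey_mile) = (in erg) 7.615e+14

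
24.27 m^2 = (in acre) 0.005997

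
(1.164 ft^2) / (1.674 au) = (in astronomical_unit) 2.887e-24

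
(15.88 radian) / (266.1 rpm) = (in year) 1.807e-08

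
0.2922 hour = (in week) 0.001739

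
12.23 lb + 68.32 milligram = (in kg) 5.548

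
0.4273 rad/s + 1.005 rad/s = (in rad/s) 1.432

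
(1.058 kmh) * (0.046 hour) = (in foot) 159.7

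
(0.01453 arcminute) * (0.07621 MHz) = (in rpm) 3.076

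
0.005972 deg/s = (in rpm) 0.0009953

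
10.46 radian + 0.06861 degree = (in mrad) 1.046e+04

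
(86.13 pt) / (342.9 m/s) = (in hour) 2.461e-08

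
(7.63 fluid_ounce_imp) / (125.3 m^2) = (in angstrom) 1.73e+04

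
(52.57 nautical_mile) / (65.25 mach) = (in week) 7.246e-06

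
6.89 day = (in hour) 165.4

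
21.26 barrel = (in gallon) 892.9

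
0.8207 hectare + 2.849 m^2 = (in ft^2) 8.837e+04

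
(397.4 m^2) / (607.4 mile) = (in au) 2.718e-15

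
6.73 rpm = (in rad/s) 0.7048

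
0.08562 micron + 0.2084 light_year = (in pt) 5.589e+18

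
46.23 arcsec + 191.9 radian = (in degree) 1.1e+04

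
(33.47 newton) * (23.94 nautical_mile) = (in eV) 9.262e+24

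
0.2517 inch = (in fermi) 6.393e+12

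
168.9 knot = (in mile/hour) 194.4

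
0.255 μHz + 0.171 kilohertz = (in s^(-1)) 171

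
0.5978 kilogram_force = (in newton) 5.862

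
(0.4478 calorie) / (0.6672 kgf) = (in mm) 286.4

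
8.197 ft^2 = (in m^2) 0.7615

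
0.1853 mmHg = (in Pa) 24.7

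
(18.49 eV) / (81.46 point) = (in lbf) 2.317e-17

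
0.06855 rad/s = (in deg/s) 3.928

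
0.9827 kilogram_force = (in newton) 9.637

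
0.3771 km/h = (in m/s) 0.1047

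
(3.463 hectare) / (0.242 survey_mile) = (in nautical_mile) 0.04801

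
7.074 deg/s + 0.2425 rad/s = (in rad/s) 0.366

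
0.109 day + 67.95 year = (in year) 67.95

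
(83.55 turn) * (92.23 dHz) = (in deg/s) 2.774e+05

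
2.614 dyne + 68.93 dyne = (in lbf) 0.0001608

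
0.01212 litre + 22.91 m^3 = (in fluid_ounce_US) 7.747e+05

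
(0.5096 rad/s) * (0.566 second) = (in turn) 0.04591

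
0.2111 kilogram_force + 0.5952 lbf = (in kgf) 0.4811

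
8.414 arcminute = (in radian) 0.002448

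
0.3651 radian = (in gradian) 23.24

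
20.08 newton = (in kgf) 2.048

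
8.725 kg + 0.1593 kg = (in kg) 8.884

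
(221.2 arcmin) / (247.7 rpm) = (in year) 7.866e-11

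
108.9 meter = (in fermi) 1.089e+17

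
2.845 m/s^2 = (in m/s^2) 2.845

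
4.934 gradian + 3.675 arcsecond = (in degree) 4.442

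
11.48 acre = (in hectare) 4.646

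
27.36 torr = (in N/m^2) 3648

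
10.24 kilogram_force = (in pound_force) 22.58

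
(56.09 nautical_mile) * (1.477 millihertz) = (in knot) 298.2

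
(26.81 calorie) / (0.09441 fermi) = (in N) 1.188e+18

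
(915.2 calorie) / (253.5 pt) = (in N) 4.282e+04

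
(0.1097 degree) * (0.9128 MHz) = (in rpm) 1.669e+04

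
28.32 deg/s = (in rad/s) 0.4943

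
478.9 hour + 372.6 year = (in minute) 1.959e+08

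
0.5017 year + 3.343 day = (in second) 1.611e+07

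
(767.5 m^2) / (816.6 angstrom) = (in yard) 1.028e+10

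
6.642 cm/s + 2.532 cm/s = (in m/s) 0.09174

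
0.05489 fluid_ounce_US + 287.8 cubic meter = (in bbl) 1810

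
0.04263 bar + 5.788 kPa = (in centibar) 10.05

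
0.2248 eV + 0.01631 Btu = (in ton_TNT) 4.113e-09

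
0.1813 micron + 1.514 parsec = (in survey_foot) 1.533e+17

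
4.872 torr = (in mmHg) 4.872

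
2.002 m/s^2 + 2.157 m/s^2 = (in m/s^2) 4.159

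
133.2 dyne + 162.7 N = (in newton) 162.7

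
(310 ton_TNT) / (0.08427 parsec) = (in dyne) 49.88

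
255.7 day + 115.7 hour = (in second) 2.251e+07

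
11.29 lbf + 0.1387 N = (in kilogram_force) 5.135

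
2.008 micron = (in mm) 0.002008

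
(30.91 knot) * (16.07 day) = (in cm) 2.208e+09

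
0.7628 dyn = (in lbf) 1.715e-06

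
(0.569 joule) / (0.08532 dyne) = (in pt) 1.89e+09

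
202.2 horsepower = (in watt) 1.508e+05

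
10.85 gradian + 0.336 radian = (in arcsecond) 1.045e+05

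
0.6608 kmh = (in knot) 0.3568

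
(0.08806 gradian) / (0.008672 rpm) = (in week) 2.518e-06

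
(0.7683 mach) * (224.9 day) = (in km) 5.083e+06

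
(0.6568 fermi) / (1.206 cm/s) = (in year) 1.727e-21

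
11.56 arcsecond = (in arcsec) 11.56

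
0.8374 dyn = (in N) 8.374e-06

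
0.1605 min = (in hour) 0.002675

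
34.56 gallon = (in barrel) 0.8229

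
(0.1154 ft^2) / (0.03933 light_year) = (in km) 2.881e-20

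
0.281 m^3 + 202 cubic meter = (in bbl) 1272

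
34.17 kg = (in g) 3.417e+04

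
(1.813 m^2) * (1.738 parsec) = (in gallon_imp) 2.139e+19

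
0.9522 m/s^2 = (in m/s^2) 0.9522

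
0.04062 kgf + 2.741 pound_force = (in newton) 12.59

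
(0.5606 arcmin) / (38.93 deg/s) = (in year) 7.61e-12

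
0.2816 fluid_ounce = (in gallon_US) 0.0022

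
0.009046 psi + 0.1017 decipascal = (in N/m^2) 62.38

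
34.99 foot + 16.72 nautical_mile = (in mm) 3.098e+07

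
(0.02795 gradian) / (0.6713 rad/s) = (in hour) 1.817e-07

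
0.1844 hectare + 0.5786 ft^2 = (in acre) 0.4557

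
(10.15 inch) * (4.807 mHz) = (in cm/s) 0.1239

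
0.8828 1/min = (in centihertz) 1.471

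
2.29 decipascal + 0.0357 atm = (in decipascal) 3.618e+04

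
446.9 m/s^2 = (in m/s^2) 446.9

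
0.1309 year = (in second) 4.128e+06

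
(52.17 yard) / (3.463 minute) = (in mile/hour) 0.5136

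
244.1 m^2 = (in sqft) 2627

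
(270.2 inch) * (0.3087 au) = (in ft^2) 3.412e+12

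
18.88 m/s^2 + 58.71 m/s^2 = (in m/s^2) 77.59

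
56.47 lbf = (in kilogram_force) 25.61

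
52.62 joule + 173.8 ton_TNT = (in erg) 7.272e+18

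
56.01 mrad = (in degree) 3.209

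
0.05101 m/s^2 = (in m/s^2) 0.05101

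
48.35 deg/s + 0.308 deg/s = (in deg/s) 48.66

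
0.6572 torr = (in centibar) 0.08762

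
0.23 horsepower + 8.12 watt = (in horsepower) 0.2409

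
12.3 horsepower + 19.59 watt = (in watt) 9192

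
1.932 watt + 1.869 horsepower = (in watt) 1396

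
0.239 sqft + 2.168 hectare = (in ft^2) 2.334e+05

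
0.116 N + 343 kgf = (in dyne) 3.364e+08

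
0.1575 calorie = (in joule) 0.659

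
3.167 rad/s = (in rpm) 30.24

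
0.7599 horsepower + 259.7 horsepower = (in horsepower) 260.5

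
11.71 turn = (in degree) 4216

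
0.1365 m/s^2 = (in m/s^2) 0.1365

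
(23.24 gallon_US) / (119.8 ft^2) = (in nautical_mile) 4.268e-06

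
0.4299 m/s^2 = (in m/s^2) 0.4299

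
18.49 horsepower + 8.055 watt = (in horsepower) 18.5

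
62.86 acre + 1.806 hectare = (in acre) 67.32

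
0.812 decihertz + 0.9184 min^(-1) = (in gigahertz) 9.651e-11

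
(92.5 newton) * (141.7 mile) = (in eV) 1.317e+26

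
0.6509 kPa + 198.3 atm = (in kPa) 2.009e+04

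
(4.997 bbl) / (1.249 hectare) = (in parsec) 2.061e-21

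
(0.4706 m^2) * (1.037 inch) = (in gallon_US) 3.275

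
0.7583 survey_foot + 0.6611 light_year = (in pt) 1.773e+19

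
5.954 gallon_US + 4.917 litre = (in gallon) 7.253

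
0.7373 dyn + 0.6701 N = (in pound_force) 0.1506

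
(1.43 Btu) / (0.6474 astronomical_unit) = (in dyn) 0.001558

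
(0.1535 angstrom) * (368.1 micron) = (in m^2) 5.65e-15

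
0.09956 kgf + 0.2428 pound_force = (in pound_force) 0.4623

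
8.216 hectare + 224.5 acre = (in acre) 244.8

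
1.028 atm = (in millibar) 1042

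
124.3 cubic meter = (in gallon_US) 3.284e+04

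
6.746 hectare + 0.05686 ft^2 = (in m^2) 6.746e+04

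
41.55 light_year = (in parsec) 12.74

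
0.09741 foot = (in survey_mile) 1.845e-05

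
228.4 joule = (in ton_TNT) 5.459e-08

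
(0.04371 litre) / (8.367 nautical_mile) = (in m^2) 2.821e-09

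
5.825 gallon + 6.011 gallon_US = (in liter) 44.8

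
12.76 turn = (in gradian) 5104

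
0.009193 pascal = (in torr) 6.895e-05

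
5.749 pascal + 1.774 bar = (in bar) 1.774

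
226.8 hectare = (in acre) 560.4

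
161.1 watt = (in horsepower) 0.216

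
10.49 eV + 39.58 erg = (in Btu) 3.751e-09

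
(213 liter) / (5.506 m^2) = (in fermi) 3.869e+13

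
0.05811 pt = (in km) 2.05e-08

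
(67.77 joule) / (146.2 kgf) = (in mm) 47.27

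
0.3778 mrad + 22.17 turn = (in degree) 7981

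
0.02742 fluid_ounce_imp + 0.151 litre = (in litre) 0.1518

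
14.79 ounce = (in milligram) 4.193e+05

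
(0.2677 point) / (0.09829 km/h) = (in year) 1.097e-10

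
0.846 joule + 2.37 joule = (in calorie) 0.7686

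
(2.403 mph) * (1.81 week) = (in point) 3.333e+09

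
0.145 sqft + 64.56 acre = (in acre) 64.56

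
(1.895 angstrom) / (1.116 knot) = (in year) 1.047e-17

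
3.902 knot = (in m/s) 2.007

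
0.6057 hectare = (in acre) 1.497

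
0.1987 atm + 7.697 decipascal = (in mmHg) 151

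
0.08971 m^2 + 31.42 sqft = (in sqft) 32.39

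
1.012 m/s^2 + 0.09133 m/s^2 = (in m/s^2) 1.103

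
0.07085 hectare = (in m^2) 708.5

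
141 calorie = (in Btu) 0.5592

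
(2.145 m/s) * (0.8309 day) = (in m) 1.54e+05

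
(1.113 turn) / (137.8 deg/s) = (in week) 4.808e-06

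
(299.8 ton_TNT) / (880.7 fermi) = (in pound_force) 3.202e+23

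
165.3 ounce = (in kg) 4.686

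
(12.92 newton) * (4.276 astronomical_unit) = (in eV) 5.158e+31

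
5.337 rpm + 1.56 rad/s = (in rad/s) 2.119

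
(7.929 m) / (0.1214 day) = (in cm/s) 0.07559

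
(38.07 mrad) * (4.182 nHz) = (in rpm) 1.52e-09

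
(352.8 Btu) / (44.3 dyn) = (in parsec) 2.723e-08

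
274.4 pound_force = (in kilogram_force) 124.5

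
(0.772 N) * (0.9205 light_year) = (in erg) 6.723e+22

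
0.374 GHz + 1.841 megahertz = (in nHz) 3.758e+17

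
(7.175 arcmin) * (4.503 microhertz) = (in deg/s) 5.385e-07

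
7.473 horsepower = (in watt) 5573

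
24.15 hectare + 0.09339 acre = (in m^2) 2.419e+05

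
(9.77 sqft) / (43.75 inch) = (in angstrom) 8.168e+09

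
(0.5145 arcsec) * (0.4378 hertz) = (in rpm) 1.043e-05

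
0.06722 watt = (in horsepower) 9.014e-05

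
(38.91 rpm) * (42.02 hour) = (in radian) 6.164e+05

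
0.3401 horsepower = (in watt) 253.6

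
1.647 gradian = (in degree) 1.482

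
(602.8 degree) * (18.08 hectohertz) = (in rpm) 1.816e+05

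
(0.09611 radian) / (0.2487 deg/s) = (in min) 0.369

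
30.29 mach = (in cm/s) 1.031e+06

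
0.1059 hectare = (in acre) 0.2617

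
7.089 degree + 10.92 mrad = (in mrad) 134.6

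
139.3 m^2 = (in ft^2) 1499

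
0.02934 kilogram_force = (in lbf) 0.06468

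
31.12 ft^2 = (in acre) 0.0007144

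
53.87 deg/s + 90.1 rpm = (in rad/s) 10.38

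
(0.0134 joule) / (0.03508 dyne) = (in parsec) 1.238e-12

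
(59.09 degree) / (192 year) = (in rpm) 1.627e-09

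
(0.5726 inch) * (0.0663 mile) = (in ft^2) 16.7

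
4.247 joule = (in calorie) 1.015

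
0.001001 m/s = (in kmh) 0.003604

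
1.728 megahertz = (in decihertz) 1.728e+07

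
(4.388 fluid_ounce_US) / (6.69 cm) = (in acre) 4.793e-07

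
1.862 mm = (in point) 5.278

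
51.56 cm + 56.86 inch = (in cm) 196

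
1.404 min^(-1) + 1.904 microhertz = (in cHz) 2.34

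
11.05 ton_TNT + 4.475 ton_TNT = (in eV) 4.054e+29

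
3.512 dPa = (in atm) 3.466e-06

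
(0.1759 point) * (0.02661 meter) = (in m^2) 1.651e-06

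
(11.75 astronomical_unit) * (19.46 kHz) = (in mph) 7.652e+16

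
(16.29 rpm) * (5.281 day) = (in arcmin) 2.676e+09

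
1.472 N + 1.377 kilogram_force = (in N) 14.98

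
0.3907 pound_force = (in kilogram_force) 0.1772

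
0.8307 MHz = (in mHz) 8.307e+08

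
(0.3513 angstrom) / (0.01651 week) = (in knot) 6.839e-15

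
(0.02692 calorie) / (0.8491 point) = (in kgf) 38.34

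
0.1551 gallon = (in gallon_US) 0.1551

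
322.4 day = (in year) 0.8833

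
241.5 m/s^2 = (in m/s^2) 241.5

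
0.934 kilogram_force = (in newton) 9.159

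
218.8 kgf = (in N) 2146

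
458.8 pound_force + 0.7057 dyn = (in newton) 2041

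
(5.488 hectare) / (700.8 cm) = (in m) 7831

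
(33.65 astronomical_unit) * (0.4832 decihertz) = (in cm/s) 2.432e+13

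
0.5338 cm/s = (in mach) 1.568e-05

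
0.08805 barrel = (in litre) 14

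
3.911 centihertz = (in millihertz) 39.11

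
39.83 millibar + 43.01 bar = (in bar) 43.05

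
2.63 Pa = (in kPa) 0.00263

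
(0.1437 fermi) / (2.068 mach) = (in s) 2.041e-19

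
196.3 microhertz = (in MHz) 1.963e-10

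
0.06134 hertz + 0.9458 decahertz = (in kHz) 0.009519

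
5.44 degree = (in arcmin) 326.4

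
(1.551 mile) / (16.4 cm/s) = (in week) 0.02517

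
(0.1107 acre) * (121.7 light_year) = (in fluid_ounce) 1.744e+25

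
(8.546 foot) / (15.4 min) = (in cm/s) 0.2819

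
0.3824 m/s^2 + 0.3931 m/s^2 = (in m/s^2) 0.7755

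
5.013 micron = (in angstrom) 5.013e+04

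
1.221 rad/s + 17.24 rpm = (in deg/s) 173.4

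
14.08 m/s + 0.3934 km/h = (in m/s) 14.19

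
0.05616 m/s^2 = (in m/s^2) 0.05616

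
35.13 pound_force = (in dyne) 1.563e+07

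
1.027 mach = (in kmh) 1259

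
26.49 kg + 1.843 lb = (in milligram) 2.733e+07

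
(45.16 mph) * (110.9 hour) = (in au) 5.388e-05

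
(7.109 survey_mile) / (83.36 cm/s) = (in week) 0.02269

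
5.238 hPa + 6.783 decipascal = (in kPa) 0.5245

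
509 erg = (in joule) 5.09e-05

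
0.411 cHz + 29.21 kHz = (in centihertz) 2.921e+06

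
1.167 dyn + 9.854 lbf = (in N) 43.83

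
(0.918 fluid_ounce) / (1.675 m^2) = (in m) 1.621e-05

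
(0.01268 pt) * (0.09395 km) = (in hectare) 4.203e-08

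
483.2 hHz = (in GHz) 4.832e-05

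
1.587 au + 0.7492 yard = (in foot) 7.789e+11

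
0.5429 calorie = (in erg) 2.271e+07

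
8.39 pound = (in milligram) 3.806e+06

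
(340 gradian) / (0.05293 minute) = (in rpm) 16.06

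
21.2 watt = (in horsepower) 0.02843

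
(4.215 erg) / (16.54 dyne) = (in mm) 2.548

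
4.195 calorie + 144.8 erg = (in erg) 1.755e+08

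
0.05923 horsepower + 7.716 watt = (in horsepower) 0.06958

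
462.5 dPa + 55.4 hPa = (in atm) 0.05513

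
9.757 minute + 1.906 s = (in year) 1.862e-05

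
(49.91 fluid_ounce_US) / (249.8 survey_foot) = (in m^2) 1.939e-05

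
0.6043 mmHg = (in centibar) 0.08057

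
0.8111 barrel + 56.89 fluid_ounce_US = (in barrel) 0.8217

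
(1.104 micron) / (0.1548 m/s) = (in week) 1.179e-11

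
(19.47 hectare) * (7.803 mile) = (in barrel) 1.538e+10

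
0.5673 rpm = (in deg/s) 3.404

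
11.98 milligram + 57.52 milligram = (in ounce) 0.002452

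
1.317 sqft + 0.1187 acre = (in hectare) 0.04805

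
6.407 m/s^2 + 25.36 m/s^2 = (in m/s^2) 31.77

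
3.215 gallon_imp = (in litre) 14.62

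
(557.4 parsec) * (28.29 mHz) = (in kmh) 1.752e+18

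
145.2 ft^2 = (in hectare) 0.001349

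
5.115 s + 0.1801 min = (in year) 5.049e-07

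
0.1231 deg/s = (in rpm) 0.02052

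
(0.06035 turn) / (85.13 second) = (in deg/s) 0.2552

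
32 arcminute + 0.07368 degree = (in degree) 0.607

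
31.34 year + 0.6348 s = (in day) 1.144e+04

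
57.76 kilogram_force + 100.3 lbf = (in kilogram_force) 103.3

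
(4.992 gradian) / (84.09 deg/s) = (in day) 6.184e-07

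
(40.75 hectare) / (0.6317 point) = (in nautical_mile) 9.874e+05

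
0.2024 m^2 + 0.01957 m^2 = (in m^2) 0.222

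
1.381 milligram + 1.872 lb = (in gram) 849.1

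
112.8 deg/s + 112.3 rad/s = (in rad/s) 114.3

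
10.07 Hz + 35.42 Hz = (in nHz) 4.549e+10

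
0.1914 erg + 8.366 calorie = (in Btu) 0.03318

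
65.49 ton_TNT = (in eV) 1.71e+30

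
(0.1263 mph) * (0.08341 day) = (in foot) 1335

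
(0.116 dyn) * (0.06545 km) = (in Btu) 7.196e-08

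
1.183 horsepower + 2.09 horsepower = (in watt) 2441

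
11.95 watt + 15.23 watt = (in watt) 27.18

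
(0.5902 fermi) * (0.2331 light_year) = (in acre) 0.0003216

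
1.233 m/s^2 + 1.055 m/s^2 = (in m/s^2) 2.288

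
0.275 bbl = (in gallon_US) 11.55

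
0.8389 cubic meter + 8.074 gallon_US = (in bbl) 5.469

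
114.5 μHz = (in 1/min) 0.00687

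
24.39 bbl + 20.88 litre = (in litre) 3899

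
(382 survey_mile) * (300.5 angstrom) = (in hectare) 1.847e-06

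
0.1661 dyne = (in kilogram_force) 1.694e-07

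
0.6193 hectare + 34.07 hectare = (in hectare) 34.69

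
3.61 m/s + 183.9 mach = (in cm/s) 6.262e+06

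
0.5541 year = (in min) 2.912e+05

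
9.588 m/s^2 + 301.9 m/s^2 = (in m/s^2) 311.5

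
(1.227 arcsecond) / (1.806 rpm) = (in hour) 8.737e-09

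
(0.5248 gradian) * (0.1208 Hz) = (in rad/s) 0.0009958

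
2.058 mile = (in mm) 3.312e+06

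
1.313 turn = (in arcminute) 2.836e+04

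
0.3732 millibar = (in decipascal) 373.2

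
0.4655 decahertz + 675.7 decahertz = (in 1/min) 4.057e+05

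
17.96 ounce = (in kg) 0.5092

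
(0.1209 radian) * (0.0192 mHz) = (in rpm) 2.217e-05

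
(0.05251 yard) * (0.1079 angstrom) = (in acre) 1.28e-16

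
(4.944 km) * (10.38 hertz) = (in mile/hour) 1.148e+05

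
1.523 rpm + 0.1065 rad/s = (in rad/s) 0.266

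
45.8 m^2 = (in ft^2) 493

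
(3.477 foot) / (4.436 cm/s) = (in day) 0.0002765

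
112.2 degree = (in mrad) 1958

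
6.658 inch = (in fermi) 1.691e+14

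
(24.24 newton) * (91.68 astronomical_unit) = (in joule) 3.325e+14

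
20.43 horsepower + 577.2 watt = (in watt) 1.581e+04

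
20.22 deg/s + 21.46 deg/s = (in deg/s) 41.68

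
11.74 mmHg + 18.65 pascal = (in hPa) 15.84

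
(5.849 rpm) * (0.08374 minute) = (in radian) 3.077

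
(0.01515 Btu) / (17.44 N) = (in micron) 9.165e+05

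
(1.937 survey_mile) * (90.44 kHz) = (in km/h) 1.015e+09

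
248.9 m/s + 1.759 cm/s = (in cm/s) 2.489e+04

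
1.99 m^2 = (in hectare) 0.000199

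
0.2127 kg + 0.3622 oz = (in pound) 0.4916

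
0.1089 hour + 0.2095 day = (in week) 0.03058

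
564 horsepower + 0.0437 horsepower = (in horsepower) 564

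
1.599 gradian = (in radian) 0.02512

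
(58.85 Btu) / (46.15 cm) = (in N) 1.345e+05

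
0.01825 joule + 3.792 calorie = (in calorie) 3.796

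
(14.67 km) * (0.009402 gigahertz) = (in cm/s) 1.379e+13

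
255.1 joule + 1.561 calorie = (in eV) 1.633e+21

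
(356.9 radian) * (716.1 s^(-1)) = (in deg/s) 1.464e+07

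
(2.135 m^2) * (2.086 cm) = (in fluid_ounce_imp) 1567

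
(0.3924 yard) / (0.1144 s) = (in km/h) 11.29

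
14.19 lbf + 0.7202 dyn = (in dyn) 6.312e+06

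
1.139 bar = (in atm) 1.124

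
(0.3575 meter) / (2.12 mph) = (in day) 4.366e-06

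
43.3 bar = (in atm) 42.73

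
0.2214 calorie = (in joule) 0.9263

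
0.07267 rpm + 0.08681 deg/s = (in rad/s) 0.009125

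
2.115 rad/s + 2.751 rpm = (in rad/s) 2.403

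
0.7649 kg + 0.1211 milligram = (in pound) 1.686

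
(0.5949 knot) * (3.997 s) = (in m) 1.223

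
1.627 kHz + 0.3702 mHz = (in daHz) 162.7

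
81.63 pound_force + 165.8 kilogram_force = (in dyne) 1.989e+08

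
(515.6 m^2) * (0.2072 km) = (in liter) 1.068e+08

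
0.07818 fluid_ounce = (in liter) 0.002312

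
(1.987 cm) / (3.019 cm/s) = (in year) 2.087e-08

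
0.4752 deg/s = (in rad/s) 0.008294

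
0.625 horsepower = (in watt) 466.1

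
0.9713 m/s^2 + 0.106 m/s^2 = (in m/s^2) 1.077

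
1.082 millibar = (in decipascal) 1082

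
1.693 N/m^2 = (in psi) 0.0002455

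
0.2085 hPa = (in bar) 0.0002085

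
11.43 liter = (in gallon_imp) 2.514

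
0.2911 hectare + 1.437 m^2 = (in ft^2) 3.135e+04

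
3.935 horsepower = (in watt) 2934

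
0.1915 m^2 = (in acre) 4.732e-05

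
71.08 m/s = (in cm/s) 7108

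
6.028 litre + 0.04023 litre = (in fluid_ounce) 205.2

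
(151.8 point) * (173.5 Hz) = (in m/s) 9.291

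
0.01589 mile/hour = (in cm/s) 0.7103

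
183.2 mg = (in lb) 0.0004039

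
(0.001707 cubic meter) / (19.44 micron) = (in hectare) 0.008781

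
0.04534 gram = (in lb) 9.996e-05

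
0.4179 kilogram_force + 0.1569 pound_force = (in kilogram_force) 0.4891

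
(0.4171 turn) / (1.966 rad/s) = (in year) 4.227e-08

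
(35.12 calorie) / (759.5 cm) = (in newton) 19.35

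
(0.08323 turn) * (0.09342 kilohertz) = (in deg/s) 2799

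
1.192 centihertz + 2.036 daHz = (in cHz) 2037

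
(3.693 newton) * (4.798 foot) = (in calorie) 1.291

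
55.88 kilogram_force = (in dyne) 5.48e+07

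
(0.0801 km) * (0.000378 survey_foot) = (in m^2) 0.009229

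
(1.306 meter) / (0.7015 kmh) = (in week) 1.108e-05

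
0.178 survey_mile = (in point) 8.12e+05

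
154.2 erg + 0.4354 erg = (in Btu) 1.466e-08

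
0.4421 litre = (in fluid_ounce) 14.95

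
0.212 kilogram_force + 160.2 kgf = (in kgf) 160.4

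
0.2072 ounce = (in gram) 5.874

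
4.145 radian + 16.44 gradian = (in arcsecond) 9.082e+05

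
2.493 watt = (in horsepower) 0.003343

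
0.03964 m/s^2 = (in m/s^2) 0.03964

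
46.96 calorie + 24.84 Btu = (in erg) 2.64e+11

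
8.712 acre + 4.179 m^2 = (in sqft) 3.795e+05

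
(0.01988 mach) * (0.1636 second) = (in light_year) 1.171e-16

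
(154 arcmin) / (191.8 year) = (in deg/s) 4.243e-10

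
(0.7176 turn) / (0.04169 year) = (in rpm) 3.275e-05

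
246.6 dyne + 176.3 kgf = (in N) 1729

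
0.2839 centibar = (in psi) 0.04118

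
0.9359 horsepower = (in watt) 697.9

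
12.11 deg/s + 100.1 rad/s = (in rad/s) 100.3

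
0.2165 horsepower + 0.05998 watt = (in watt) 161.5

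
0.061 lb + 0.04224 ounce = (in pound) 0.06364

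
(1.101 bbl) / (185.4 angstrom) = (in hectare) 944.1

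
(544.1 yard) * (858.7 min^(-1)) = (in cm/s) 7.12e+05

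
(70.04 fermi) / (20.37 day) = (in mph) 8.902e-20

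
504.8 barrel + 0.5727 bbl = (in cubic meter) 80.35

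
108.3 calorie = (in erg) 4.531e+09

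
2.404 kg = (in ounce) 84.8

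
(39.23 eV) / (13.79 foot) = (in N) 1.495e-18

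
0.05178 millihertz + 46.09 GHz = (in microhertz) 4.609e+16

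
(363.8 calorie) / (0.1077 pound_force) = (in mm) 3.177e+06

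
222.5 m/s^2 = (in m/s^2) 222.5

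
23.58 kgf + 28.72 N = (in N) 260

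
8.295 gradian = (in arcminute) 447.9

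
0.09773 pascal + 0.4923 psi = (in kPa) 3.394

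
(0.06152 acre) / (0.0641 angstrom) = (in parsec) 0.001259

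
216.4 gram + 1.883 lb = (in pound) 2.36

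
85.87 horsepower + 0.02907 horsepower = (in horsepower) 85.9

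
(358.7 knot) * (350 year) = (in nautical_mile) 1.1e+09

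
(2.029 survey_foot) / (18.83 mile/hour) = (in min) 0.001224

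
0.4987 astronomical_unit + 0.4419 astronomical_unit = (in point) 3.989e+14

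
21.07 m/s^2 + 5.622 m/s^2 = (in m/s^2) 26.69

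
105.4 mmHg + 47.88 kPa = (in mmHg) 464.5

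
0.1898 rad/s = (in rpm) 1.812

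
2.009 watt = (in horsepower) 0.002694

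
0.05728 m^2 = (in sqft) 0.6166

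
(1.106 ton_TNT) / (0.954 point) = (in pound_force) 3.091e+12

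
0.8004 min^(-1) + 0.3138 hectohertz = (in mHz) 3.139e+04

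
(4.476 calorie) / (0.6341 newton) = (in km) 0.02953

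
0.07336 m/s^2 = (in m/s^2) 0.07336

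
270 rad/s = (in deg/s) 1.547e+04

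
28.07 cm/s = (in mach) 0.0008244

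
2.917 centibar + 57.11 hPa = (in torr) 64.72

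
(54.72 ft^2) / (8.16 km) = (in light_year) 6.585e-20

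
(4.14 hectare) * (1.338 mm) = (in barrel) 348.4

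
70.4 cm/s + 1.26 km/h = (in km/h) 3.794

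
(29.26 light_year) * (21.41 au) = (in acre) 2.191e+26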